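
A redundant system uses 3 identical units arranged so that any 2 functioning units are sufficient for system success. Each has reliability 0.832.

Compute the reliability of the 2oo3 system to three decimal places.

R = Σ_{i=2}^{3} C(3,i) p^i (1−p)^{3−i} with p = 0.832
C(3,2)·0.832^2·0.168^1 = 0.34888
C(3,3)·0.832^3·0.168^0 = 0.57593
Sum = 0.925

0.925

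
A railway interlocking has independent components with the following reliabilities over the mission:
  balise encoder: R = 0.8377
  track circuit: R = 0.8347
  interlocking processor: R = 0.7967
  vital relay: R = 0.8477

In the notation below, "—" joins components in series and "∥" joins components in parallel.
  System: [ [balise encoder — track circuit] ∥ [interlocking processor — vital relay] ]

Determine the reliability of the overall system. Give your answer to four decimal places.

0.9024

Series (balise encoder and track circuit): 0.837700 × 0.834700 = 0.699228
Series (interlocking processor and vital relay): 0.796700 × 0.847700 = 0.675363
Parallel ([0.699228] and [0.675363]): 1 − (1 − 0.699228)(1 − 0.675363) = 0.9024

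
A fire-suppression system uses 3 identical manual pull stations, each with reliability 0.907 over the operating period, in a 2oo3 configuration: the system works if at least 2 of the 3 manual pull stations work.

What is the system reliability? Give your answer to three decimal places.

R = Σ_{i=2}^{3} C(3,i) p^i (1−p)^{3−i} with p = 0.907
C(3,2)·0.907^2·0.093^1 = 0.22952
C(3,3)·0.907^3·0.093^0 = 0.74614
Sum = 0.976

0.976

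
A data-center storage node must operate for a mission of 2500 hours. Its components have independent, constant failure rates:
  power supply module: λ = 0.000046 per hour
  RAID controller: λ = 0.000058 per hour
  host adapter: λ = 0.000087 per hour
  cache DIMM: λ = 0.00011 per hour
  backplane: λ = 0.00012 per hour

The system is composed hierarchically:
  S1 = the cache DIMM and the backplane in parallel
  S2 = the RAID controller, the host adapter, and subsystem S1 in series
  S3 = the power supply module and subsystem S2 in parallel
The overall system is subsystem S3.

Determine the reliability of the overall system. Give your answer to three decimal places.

0.962

R(power supply module) = exp(−0.000046 × 2500) = 0.89137
R(RAID controller) = exp(−0.000058 × 2500) = 0.86502
R(host adapter) = exp(−0.000087 × 2500) = 0.80453
R(cache DIMM) = exp(−0.00011 × 2500) = 0.75957
R(backplane) = exp(−0.00012 × 2500) = 0.74082
Parallel (cache DIMM and backplane): 1 − (1 − 0.75957)(1 − 0.74082) = 0.93769
Series (RAID controller, host adapter, and [0.93769]): 0.86502 × 0.80453 × 0.93769 = 0.65257
Parallel (power supply module and [0.65257]): 1 − (1 − 0.89137)(1 − 0.65257) = 0.962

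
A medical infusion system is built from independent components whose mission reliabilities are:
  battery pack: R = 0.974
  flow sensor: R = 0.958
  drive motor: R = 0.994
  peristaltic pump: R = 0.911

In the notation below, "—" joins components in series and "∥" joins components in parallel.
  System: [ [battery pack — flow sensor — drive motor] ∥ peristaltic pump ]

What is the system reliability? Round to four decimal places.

Series (battery pack, flow sensor, and drive motor): 0.974000 × 0.958000 × 0.994000 = 0.927493
Parallel ([0.927493] and peristaltic pump): 1 − (1 − 0.927493)(1 − 0.911000) = 0.9935

0.9935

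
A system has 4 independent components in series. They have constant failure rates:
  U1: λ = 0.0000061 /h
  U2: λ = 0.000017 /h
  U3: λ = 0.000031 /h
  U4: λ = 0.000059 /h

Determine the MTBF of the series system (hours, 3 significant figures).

Series of exponential components: λ_sys = Σ λ_i
λ_sys = 0.0000061 + 0.000017 + 0.000031 + 0.000059 = 1.1310e-04 /h
MTBF = 1 / λ_sys = 8840 h

8840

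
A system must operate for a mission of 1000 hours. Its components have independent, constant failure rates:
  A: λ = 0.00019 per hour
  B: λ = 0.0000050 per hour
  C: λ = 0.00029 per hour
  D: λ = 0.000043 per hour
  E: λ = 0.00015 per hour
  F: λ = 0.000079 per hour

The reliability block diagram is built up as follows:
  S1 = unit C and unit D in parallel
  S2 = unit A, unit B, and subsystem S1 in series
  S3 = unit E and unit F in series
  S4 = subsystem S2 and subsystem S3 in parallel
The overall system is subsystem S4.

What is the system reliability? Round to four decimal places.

0.9620

R(A) = exp(−0.00019 × 1000) = 0.826959
R(B) = exp(−0.0000050 × 1000) = 0.995012
R(C) = exp(−0.00029 × 1000) = 0.748264
R(D) = exp(−0.000043 × 1000) = 0.957911
R(E) = exp(−0.00015 × 1000) = 0.860708
R(F) = exp(−0.000079 × 1000) = 0.924040
Parallel (C and D): 1 − (1 − 0.748264)(1 − 0.957911) = 0.989405
Series (A, B, and [0.989405]): 0.826959 × 0.995012 × 0.989405 = 0.814116
Series (E and F): 0.860708 × 0.924040 = 0.795329
Parallel ([0.814116] and [0.795329]): 1 − (1 − 0.814116)(1 − 0.795329) = 0.9620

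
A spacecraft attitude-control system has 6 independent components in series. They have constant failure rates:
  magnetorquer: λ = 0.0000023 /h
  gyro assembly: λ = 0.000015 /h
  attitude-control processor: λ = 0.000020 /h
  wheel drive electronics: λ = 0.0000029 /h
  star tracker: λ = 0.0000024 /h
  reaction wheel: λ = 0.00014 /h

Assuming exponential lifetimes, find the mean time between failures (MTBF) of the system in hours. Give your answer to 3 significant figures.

5480

Series of exponential components: λ_sys = Σ λ_i
λ_sys = 0.0000023 + 0.000015 + 0.000020 + 0.0000029 + 0.0000024 + 0.00014 = 1.8260e-04 /h
MTBF = 1 / λ_sys = 5480 h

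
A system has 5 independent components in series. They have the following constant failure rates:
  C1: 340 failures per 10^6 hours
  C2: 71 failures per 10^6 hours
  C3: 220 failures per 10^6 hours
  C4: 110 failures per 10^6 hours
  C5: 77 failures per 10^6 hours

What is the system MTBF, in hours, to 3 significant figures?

1220

Series of exponential components: λ_sys = Σ λ_i
λ_sys = 0.00034 + 0.000071 + 0.00022 + 0.00011 + 0.000077 = 8.1800e-04 /h
MTBF = 1 / λ_sys = 1220 h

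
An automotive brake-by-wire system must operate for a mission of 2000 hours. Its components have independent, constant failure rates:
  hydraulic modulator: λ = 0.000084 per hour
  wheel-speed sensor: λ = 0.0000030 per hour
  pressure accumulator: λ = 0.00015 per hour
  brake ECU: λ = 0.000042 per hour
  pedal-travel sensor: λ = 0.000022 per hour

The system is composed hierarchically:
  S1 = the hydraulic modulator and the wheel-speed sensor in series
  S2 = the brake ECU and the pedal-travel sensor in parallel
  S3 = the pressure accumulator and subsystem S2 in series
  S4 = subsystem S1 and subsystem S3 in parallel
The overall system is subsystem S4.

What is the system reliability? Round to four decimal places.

R(hydraulic modulator) = exp(−0.000084 × 2000) = 0.845354
R(wheel-speed sensor) = exp(−0.0000030 × 2000) = 0.994018
R(pressure accumulator) = exp(−0.00015 × 2000) = 0.740818
R(brake ECU) = exp(−0.000042 × 2000) = 0.919431
R(pedal-travel sensor) = exp(−0.000022 × 2000) = 0.956954
Series (hydraulic modulator and wheel-speed sensor): 0.845354 × 0.994018 = 0.840297
Parallel (brake ECU and pedal-travel sensor): 1 − (1 − 0.919431)(1 − 0.956954) = 0.996532
Series (pressure accumulator and [0.996532]): 0.740818 × 0.996532 = 0.738249
Parallel ([0.840297] and [0.738249]): 1 − (1 − 0.840297)(1 − 0.738249) = 0.9582

0.9582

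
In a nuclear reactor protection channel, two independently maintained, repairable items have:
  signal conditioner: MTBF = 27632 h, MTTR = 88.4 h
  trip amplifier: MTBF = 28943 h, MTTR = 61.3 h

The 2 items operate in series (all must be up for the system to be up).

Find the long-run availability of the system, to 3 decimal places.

A(signal conditioner) = MTBF/(MTBF+MTTR) = 27632/(27632+88.4) = 0.996811
A(trip amplifier) = MTBF/(MTBF+MTTR) = 28943/(28943+61.3) = 0.997887
Series availability: 0.996811 × 0.997887 = 0.995

0.995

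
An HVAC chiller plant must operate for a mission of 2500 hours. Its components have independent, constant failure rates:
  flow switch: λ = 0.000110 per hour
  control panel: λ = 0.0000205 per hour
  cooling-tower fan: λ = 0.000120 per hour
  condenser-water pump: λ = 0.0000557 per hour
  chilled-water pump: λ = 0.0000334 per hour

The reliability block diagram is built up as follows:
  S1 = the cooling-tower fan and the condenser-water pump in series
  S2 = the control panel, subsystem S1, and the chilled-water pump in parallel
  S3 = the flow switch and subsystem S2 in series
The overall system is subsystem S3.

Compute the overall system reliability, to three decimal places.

0.758

R(flow switch) = exp(−0.000110 × 2500) = 0.75957
R(control panel) = exp(−0.0000205 × 2500) = 0.95004
R(cooling-tower fan) = exp(−0.000120 × 2500) = 0.74082
R(condenser-water pump) = exp(−0.0000557 × 2500) = 0.87001
R(chilled-water pump) = exp(−0.0000334 × 2500) = 0.91989
Series (cooling-tower fan and condenser-water pump): 0.74082 × 0.87001 = 0.64452
Parallel (control panel, [0.64452], and chilled-water pump): 1 − (1 − 0.95004)(1 − 0.64452)(1 − 0.91989) = 0.99858
Series (flow switch and [0.99858]): 0.75957 × 0.99858 = 0.758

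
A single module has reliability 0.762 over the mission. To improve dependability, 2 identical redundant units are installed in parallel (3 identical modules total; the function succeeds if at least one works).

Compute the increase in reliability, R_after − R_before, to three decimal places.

0.225

R_before = 0.762
R_after = 1 − (1 − 0.762)^3 = 0.987
ΔR = 0.987 − 0.762 = 0.225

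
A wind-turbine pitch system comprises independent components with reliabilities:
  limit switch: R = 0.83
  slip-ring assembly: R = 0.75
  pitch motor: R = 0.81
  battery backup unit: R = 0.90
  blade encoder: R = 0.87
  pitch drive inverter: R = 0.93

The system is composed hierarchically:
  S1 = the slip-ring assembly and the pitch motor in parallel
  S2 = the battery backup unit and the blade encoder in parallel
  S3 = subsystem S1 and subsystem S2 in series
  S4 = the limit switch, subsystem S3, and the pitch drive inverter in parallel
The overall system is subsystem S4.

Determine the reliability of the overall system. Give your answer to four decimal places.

0.9993

Parallel (slip-ring assembly and pitch motor): 1 − (1 − 0.750000)(1 − 0.810000) = 0.952500
Parallel (battery backup unit and blade encoder): 1 − (1 − 0.900000)(1 − 0.870000) = 0.987000
Series ([0.952500] and [0.987000]): 0.952500 × 0.987000 = 0.940118
Parallel (limit switch, [0.940118], and pitch drive inverter): 1 − (1 − 0.830000)(1 − 0.940118)(1 − 0.930000) = 0.9993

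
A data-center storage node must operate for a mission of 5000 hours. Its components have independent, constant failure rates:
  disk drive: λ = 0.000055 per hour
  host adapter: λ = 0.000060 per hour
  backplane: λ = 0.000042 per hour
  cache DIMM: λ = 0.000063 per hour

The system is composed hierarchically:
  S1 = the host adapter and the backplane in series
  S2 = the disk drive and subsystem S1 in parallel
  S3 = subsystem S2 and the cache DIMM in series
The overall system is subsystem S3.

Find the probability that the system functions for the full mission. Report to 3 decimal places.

0.660

R(disk drive) = exp(−0.000055 × 5000) = 0.75957
R(host adapter) = exp(−0.000060 × 5000) = 0.74082
R(backplane) = exp(−0.000042 × 5000) = 0.81058
R(cache DIMM) = exp(−0.000063 × 5000) = 0.72979
Series (host adapter and backplane): 0.74082 × 0.81058 = 0.60049
Parallel (disk drive and [0.60049]): 1 − (1 − 0.75957)(1 − 0.60049) = 0.90395
Series ([0.90395] and cache DIMM): 0.90395 × 0.72979 = 0.660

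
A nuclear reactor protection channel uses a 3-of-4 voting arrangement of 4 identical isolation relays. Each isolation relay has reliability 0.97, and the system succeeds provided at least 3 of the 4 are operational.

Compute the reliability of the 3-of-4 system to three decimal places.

R = Σ_{i=3}^{4} C(4,i) p^i (1−p)^{4−i} with p = 0.97
C(4,3)·0.97^3·0.03^1 = 0.10952
C(4,4)·0.97^4·0.03^0 = 0.88529
Sum = 0.995

0.995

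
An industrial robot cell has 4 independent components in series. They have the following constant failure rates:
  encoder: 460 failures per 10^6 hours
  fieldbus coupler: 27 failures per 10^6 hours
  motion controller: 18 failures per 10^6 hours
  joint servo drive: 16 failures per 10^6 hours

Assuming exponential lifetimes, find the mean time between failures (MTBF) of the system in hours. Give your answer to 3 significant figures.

Series of exponential components: λ_sys = Σ λ_i
λ_sys = 0.00046 + 0.000027 + 0.000018 + 0.000016 = 5.2100e-04 /h
MTBF = 1 / λ_sys = 1920 h

1920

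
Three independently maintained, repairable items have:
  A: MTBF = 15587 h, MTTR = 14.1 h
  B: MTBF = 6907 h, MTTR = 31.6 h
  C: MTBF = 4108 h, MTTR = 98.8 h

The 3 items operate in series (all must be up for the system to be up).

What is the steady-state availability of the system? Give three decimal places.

A(A) = MTBF/(MTBF+MTTR) = 15587/(15587+14.1) = 0.999096
A(B) = MTBF/(MTBF+MTTR) = 6907/(6907+31.6) = 0.995446
A(C) = MTBF/(MTBF+MTTR) = 4108/(4108+98.8) = 0.976514
Series availability: 0.999096 × 0.995446 × 0.976514 = 0.971

0.971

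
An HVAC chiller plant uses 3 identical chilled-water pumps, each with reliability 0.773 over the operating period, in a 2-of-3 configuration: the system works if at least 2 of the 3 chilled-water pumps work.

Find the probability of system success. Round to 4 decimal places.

R = Σ_{i=2}^{3} C(3,i) p^i (1−p)^{3−i} with p = 0.773
C(3,2)·0.773^2·0.227^1 = 0.406917
C(3,3)·0.773^3·0.227^0 = 0.461890
Sum = 0.8688

0.8688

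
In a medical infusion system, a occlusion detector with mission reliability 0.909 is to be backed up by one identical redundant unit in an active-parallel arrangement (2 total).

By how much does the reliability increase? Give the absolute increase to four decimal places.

0.0827

R_before = 0.909
R_after = 1 − (1 − 0.909)^2 = 0.9917
ΔR = 0.9917 − 0.909 = 0.0827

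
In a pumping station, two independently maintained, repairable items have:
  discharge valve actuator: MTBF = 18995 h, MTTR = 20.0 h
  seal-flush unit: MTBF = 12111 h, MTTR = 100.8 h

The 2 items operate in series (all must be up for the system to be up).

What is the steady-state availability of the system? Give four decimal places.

0.9907

A(discharge valve actuator) = MTBF/(MTBF+MTTR) = 18995/(18995+20.0) = 0.998948
A(seal-flush unit) = MTBF/(MTBF+MTTR) = 12111/(12111+100.8) = 0.991746
Series availability: 0.998948 × 0.991746 = 0.9907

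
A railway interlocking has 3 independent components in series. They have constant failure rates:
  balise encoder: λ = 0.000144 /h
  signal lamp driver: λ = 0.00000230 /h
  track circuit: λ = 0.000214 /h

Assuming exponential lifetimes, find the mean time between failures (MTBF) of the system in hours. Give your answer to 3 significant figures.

Series of exponential components: λ_sys = Σ λ_i
λ_sys = 0.000144 + 0.00000230 + 0.000214 = 3.6030e-04 /h
MTBF = 1 / λ_sys = 2780 h

2780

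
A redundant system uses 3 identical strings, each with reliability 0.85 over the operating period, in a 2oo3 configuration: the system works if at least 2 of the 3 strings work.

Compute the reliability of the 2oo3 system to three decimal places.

0.939

R = Σ_{i=2}^{3} C(3,i) p^i (1−p)^{3−i} with p = 0.85
C(3,2)·0.85^2·0.15^1 = 0.32513
C(3,3)·0.85^3·0.15^0 = 0.61413
Sum = 0.939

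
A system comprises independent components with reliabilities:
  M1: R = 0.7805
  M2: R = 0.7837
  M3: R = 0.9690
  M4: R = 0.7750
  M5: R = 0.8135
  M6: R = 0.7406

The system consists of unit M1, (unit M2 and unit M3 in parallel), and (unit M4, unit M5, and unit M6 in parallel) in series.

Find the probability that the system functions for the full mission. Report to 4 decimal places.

0.7668

Parallel (M2 and M3): 1 − (1 − 0.783700)(1 − 0.969000) = 0.993295
Parallel (M4, M5, and M6): 1 − (1 − 0.775000)(1 − 0.813500)(1 − 0.740600) = 0.989115
Series (M1, [0.993295], and [0.989115]): 0.780500 × 0.993295 × 0.989115 = 0.7668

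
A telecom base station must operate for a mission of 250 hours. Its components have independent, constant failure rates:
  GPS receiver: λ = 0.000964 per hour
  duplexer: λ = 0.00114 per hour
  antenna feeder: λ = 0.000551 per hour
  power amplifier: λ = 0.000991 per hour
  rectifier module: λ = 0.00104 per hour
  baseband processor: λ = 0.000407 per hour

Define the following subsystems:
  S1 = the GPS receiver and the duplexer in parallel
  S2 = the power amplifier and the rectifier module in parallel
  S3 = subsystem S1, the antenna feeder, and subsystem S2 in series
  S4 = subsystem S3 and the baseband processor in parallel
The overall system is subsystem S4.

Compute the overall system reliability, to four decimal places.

R(GPS receiver) = exp(−0.000964 × 250) = 0.785842
R(duplexer) = exp(−0.00114 × 250) = 0.752014
R(antenna feeder) = exp(−0.000551 × 250) = 0.871316
R(power amplifier) = exp(−0.000991 × 250) = 0.780555
R(rectifier module) = exp(−0.00104 × 250) = 0.771052
R(baseband processor) = exp(−0.000407 × 250) = 0.903255
Parallel (GPS receiver and duplexer): 1 − (1 − 0.785842)(1 − 0.752014) = 0.946892
Parallel (power amplifier and rectifier module): 1 − (1 − 0.780555)(1 − 0.771052) = 0.949759
Series ([0.946892], antenna feeder, and [0.949759]): 0.946892 × 0.871316 × 0.949759 = 0.783591
Parallel ([0.783591] and baseband processor): 1 − (1 − 0.783591)(1 − 0.903255) = 0.9791

0.9791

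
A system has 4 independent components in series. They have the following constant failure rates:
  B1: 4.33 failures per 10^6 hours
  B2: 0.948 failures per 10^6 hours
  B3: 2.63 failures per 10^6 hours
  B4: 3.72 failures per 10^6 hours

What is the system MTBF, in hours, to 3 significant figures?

86000

Series of exponential components: λ_sys = Σ λ_i
λ_sys = 0.00000433 + 0.000000948 + 0.00000263 + 0.00000372 = 1.1628e-05 /h
MTBF = 1 / λ_sys = 86000 h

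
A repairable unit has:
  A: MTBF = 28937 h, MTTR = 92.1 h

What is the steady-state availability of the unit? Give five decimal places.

A(A) = MTBF/(MTBF+MTTR) = 28937/(28937+92.1) = 0.99683

0.99683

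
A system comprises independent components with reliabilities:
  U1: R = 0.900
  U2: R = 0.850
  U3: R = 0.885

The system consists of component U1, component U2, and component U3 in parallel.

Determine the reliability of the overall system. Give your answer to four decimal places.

0.9983

Parallel (U1, U2, and U3): 1 − (1 − 0.900000)(1 − 0.850000)(1 − 0.885000) = 0.9983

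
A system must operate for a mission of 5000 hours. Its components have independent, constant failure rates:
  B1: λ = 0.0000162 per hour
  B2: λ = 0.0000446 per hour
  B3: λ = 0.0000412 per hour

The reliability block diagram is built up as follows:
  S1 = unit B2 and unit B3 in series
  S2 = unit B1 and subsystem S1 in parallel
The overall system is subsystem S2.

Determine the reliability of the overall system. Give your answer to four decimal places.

R(B1) = exp(−0.0000162 × 5000) = 0.922194
R(B2) = exp(−0.0000446 × 5000) = 0.800115
R(B3) = exp(−0.0000412 × 5000) = 0.813833
Series (B2 and B3): 0.800115 × 0.813833 = 0.651160
Parallel (B1 and [0.651160]): 1 − (1 − 0.922194)(1 − 0.651160) = 0.9729

0.9729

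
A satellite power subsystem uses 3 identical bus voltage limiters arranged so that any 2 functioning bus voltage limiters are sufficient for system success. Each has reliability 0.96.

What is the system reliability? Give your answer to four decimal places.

R = Σ_{i=2}^{3} C(3,i) p^i (1−p)^{3−i} with p = 0.96
C(3,2)·0.96^2·0.04^1 = 0.110592
C(3,3)·0.96^3·0.04^0 = 0.884736
Sum = 0.9953

0.9953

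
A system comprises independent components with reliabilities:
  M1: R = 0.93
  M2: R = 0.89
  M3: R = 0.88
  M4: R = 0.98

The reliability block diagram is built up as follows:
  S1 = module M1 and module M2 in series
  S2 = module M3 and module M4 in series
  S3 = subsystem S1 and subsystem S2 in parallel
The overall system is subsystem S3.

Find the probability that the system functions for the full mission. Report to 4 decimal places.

Series (M1 and M2): 0.930000 × 0.890000 = 0.827700
Series (M3 and M4): 0.880000 × 0.980000 = 0.862400
Parallel ([0.827700] and [0.862400]): 1 − (1 − 0.827700)(1 − 0.862400) = 0.9763

0.9763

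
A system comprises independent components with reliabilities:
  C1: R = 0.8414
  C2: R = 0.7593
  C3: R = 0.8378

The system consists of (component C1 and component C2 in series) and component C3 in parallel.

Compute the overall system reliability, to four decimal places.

Series (C1 and C2): 0.841400 × 0.759300 = 0.638875
Parallel ([0.638875] and C3): 1 − (1 − 0.638875)(1 − 0.837800) = 0.9414

0.9414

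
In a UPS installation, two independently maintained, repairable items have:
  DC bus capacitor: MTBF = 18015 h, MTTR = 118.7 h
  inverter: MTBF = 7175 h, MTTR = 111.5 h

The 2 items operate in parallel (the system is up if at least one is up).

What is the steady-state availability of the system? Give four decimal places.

0.9999

A(DC bus capacitor) = MTBF/(MTBF+MTTR) = 18015/(18015+118.7) = 0.993454
A(inverter) = MTBF/(MTBF+MTTR) = 7175/(7175+111.5) = 0.984698
Parallel availability: 1 − (1 − 0.993454)(1 − 0.984698) = 0.9999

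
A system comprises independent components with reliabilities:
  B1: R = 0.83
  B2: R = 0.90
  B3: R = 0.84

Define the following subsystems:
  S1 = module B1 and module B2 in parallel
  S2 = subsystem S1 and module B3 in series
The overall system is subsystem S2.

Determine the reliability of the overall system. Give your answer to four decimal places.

0.8257

Parallel (B1 and B2): 1 − (1 − 0.830000)(1 − 0.900000) = 0.983000
Series ([0.983000] and B3): 0.983000 × 0.840000 = 0.8257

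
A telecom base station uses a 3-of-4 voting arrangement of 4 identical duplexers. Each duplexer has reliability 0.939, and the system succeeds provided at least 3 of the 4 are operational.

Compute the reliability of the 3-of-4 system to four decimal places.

R = Σ_{i=3}^{4} C(4,i) p^i (1−p)^{4−i} with p = 0.939
C(4,3)·0.939^3·0.061^1 = 0.202016
C(4,4)·0.939^4·0.061^0 = 0.777432
Sum = 0.9794

0.9794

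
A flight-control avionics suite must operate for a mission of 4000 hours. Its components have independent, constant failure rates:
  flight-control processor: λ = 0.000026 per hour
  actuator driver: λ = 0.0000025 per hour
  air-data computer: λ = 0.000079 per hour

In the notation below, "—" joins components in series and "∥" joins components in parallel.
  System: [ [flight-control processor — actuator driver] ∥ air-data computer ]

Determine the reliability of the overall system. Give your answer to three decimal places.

0.971

R(flight-control processor) = exp(−0.000026 × 4000) = 0.90123
R(actuator driver) = exp(−0.0000025 × 4000) = 0.99005
R(air-data computer) = exp(−0.000079 × 4000) = 0.72906
Series (flight-control processor and actuator driver): 0.90123 × 0.99005 = 0.89226
Parallel ([0.89226] and air-data computer): 1 − (1 − 0.89226)(1 − 0.72906) = 0.971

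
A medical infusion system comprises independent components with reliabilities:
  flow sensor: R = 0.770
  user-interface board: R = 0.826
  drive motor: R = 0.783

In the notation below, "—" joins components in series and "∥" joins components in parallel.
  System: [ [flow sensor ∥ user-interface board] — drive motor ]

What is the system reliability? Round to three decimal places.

0.752

Parallel (flow sensor and user-interface board): 1 − (1 − 0.77000)(1 − 0.82600) = 0.95998
Series ([0.95998] and drive motor): 0.95998 × 0.78300 = 0.752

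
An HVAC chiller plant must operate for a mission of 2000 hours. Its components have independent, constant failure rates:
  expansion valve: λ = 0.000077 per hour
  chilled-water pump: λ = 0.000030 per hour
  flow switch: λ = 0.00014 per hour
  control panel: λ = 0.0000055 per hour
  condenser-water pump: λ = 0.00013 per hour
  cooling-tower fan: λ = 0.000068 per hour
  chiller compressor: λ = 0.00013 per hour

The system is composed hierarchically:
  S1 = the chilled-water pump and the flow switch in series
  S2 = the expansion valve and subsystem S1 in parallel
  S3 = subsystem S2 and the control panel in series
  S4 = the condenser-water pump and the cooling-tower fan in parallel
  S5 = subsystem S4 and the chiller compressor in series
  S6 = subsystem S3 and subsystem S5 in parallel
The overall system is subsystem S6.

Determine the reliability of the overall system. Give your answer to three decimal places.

0.987

R(expansion valve) = exp(−0.000077 × 2000) = 0.85727
R(chilled-water pump) = exp(−0.000030 × 2000) = 0.94176
R(flow switch) = exp(−0.00014 × 2000) = 0.75578
R(control panel) = exp(−0.0000055 × 2000) = 0.98906
R(condenser-water pump) = exp(−0.00013 × 2000) = 0.77105
R(cooling-tower fan) = exp(−0.000068 × 2000) = 0.87284
R(chiller compressor) = exp(−0.00013 × 2000) = 0.77105
Series (chilled-water pump and flow switch): 0.94176 × 0.75578 = 0.71176
Parallel (expansion valve and [0.71176]): 1 − (1 − 0.85727)(1 − 0.71176) = 0.95886
Series ([0.95886] and control panel): 0.95886 × 0.98906 = 0.94837
Parallel (condenser-water pump and cooling-tower fan): 1 − (1 − 0.77105)(1 − 0.87284) = 0.97089
Series ([0.97089] and chiller compressor): 0.97089 × 0.77105 = 0.74860
Parallel ([0.94837] and [0.74860]): 1 − (1 − 0.94837)(1 − 0.74860) = 0.987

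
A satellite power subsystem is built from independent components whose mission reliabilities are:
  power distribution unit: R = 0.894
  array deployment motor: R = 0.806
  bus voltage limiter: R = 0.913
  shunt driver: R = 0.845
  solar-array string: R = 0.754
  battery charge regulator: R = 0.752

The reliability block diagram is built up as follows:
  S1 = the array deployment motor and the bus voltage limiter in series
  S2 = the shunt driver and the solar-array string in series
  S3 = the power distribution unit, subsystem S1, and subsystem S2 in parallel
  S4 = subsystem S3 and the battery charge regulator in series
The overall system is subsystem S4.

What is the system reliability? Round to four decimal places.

Series (array deployment motor and bus voltage limiter): 0.806000 × 0.913000 = 0.735878
Series (shunt driver and solar-array string): 0.845000 × 0.754000 = 0.637130
Parallel (power distribution unit, [0.735878], and [0.637130]): 1 − (1 − 0.894000)(1 − 0.735878)(1 − 0.637130) = 0.989841
Series ([0.989841] and battery charge regulator): 0.989841 × 0.752000 = 0.7444

0.7444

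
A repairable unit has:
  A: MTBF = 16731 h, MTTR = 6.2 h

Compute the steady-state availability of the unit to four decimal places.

A(A) = MTBF/(MTBF+MTTR) = 16731/(16731+6.2) = 0.9996

0.9996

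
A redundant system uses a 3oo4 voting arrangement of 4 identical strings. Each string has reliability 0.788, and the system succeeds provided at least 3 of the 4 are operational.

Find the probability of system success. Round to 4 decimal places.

0.8005

R = Σ_{i=3}^{4} C(4,i) p^i (1−p)^{4−i} with p = 0.788
C(4,3)·0.788^3·0.212^1 = 0.414930
C(4,4)·0.788^4·0.212^0 = 0.385571
Sum = 0.8005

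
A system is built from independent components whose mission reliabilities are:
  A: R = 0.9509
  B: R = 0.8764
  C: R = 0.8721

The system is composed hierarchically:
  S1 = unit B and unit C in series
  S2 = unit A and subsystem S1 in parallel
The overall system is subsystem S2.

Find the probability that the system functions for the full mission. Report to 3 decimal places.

Series (B and C): 0.87640 × 0.87210 = 0.76431
Parallel (A and [0.76431]): 1 − (1 − 0.95090)(1 − 0.76431) = 0.988

0.988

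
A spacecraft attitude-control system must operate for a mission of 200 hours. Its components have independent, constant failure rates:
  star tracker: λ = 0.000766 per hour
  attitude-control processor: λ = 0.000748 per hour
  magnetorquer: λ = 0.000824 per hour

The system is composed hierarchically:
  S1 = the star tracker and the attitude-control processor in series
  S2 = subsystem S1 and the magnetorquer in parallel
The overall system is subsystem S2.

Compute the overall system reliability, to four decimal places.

R(star tracker) = exp(−0.000766 × 200) = 0.857958
R(attitude-control processor) = exp(−0.000748 × 200) = 0.861052
R(magnetorquer) = exp(−0.000824 × 200) = 0.848063
Series (star tracker and attitude-control processor): 0.857958 × 0.861052 = 0.738746
Parallel ([0.738746] and magnetorquer): 1 − (1 − 0.738746)(1 − 0.848063) = 0.9603

0.9603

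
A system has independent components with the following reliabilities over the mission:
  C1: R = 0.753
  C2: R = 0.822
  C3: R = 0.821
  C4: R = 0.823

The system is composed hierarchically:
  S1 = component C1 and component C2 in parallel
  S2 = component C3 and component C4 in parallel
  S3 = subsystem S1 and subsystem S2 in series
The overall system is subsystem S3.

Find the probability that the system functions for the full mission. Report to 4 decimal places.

0.9257

Parallel (C1 and C2): 1 − (1 − 0.753000)(1 − 0.822000) = 0.956034
Parallel (C3 and C4): 1 − (1 − 0.821000)(1 − 0.823000) = 0.968317
Series ([0.956034] and [0.968317]): 0.956034 × 0.968317 = 0.9257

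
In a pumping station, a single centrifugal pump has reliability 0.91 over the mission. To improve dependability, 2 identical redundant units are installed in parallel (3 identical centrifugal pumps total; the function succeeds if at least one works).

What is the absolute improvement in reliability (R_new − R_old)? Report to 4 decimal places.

0.0893

R_before = 0.91
R_after = 1 − (1 − 0.91)^3 = 0.9993
ΔR = 0.9993 − 0.91 = 0.0893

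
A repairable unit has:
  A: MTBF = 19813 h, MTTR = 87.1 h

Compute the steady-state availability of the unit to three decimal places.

0.996

A(A) = MTBF/(MTBF+MTTR) = 19813/(19813+87.1) = 0.996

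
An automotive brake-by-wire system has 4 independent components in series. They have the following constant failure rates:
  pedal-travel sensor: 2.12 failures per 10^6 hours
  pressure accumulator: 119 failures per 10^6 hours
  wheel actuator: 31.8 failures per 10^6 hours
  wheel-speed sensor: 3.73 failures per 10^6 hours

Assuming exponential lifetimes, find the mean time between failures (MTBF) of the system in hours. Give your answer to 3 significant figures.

6380

Series of exponential components: λ_sys = Σ λ_i
λ_sys = 0.00000212 + 0.000119 + 0.0000318 + 0.00000373 = 1.5665e-04 /h
MTBF = 1 / λ_sys = 6380 h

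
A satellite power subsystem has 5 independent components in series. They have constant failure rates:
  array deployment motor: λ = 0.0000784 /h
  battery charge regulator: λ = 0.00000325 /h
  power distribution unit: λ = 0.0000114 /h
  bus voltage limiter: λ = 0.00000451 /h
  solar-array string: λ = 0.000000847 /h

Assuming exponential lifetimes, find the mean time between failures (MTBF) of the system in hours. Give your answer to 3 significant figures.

10200

Series of exponential components: λ_sys = Σ λ_i
λ_sys = 0.0000784 + 0.00000325 + 0.0000114 + 0.00000451 + 0.000000847 = 9.8407e-05 /h
MTBF = 1 / λ_sys = 10200 h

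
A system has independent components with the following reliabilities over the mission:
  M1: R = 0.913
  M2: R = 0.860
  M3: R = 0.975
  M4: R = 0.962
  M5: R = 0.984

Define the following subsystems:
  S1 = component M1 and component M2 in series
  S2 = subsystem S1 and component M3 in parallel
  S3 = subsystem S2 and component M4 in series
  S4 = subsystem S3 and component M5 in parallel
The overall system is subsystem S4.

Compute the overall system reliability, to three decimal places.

0.999

Series (M1 and M2): 0.91300 × 0.86000 = 0.78518
Parallel ([0.78518] and M3): 1 − (1 − 0.78518)(1 − 0.97500) = 0.99463
Series ([0.99463] and M4): 0.99463 × 0.96200 = 0.95683
Parallel ([0.95683] and M5): 1 − (1 − 0.95683)(1 − 0.98400) = 0.999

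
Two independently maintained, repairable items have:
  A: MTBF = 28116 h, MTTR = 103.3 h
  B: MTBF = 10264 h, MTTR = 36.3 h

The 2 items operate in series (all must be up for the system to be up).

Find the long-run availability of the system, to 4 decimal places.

0.9928

A(A) = MTBF/(MTBF+MTTR) = 28116/(28116+103.3) = 0.996339
A(B) = MTBF/(MTBF+MTTR) = 10264/(10264+36.3) = 0.996476
Series availability: 0.996339 × 0.996476 = 0.9928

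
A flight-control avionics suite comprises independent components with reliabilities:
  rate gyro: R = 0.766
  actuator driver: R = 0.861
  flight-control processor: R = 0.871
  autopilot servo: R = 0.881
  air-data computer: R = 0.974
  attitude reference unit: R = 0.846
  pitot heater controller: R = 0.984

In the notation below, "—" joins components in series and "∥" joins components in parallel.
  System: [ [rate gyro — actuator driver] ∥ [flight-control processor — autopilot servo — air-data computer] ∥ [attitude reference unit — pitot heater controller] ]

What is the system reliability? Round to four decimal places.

0.9856

Series (rate gyro and actuator driver): 0.766000 × 0.861000 = 0.659526
Series (flight-control processor, autopilot servo, and air-data computer): 0.871000 × 0.881000 × 0.974000 = 0.747400
Series (attitude reference unit and pitot heater controller): 0.846000 × 0.984000 = 0.832464
Parallel ([0.659526], [0.747400], and [0.832464]): 1 − (1 − 0.659526)(1 − 0.747400)(1 − 0.832464) = 0.9856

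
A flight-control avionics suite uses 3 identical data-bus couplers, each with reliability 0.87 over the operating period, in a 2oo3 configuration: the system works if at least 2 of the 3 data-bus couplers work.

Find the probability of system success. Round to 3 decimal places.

R = Σ_{i=2}^{3} C(3,i) p^i (1−p)^{3−i} with p = 0.87
C(3,2)·0.87^2·0.13^1 = 0.29519
C(3,3)·0.87^3·0.13^0 = 0.65850
Sum = 0.954

0.954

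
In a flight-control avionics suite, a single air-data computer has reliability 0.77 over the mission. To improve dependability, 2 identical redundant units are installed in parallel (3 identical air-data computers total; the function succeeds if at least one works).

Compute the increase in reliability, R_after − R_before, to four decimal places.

R_before = 0.77
R_after = 1 − (1 − 0.77)^3 = 0.9878
ΔR = 0.9878 − 0.77 = 0.2178

0.2178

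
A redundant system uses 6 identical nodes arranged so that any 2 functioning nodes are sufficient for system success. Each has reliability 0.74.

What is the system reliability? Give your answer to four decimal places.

R = Σ_{i=2}^{6} C(6,i) p^i (1−p)^{6−i} with p = 0.74
C(6,2)·0.74^2·0.26^4 = 0.037536
C(6,3)·0.74^3·0.26^3 = 0.142444
C(6,4)·0.74^4·0.26^2 = 0.304064
C(6,5)·0.74^5·0.26^1 = 0.346165
C(6,6)·0.74^6·0.26^0 = 0.164206
Sum = 0.9944

0.9944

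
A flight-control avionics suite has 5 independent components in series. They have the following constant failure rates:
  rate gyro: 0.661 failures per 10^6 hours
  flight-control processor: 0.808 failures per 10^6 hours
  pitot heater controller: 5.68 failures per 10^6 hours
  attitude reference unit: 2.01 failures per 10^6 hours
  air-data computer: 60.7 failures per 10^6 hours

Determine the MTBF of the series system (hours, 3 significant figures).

14300

Series of exponential components: λ_sys = Σ λ_i
λ_sys = 0.000000661 + 0.000000808 + 0.00000568 + 0.00000201 + 0.0000607 = 6.9859e-05 /h
MTBF = 1 / λ_sys = 14300 h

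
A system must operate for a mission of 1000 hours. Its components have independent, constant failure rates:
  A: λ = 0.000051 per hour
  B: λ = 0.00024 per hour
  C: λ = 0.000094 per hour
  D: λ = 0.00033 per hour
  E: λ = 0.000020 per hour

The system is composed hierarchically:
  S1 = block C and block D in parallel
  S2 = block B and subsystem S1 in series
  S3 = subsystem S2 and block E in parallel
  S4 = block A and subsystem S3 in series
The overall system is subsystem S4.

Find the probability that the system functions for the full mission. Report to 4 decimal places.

R(A) = exp(−0.000051 × 1000) = 0.950279
R(B) = exp(−0.00024 × 1000) = 0.786628
R(C) = exp(−0.000094 × 1000) = 0.910283
R(D) = exp(−0.00033 × 1000) = 0.718924
R(E) = exp(−0.000020 × 1000) = 0.980199
Parallel (C and D): 1 − (1 − 0.910283)(1 − 0.718924) = 0.974783
Series (B and [0.974783]): 0.786628 × 0.974783 = 0.766792
Parallel ([0.766792] and E): 1 − (1 − 0.766792)(1 − 0.980199) = 0.995382
Series (A and [0.995382]): 0.950279 × 0.995382 = 0.9459

0.9459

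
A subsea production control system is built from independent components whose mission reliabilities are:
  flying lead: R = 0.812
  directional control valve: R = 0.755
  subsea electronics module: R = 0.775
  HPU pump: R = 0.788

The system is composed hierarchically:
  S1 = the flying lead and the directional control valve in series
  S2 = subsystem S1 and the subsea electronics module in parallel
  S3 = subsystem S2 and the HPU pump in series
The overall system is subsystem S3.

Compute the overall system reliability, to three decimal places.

0.719

Series (flying lead and directional control valve): 0.81200 × 0.75500 = 0.61306
Parallel ([0.61306] and subsea electronics module): 1 − (1 − 0.61306)(1 − 0.77500) = 0.91294
Series ([0.91294] and HPU pump): 0.91294 × 0.78800 = 0.719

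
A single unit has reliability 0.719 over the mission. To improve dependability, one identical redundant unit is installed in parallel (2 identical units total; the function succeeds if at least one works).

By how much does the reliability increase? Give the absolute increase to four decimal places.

0.2020

R_before = 0.719
R_after = 1 − (1 − 0.719)^2 = 0.9210
ΔR = 0.9210 − 0.719 = 0.2020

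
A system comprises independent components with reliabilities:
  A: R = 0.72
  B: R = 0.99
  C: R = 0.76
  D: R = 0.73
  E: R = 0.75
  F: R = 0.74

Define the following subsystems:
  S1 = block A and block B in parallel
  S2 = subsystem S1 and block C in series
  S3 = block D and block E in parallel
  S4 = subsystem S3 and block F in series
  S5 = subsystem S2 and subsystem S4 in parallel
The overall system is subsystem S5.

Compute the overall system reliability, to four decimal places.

0.9250

Parallel (A and B): 1 − (1 − 0.720000)(1 − 0.990000) = 0.997200
Series ([0.997200] and C): 0.997200 × 0.760000 = 0.757872
Parallel (D and E): 1 − (1 − 0.730000)(1 − 0.750000) = 0.932500
Series ([0.932500] and F): 0.932500 × 0.740000 = 0.690050
Parallel ([0.757872] and [0.690050]): 1 − (1 − 0.757872)(1 − 0.690050) = 0.9250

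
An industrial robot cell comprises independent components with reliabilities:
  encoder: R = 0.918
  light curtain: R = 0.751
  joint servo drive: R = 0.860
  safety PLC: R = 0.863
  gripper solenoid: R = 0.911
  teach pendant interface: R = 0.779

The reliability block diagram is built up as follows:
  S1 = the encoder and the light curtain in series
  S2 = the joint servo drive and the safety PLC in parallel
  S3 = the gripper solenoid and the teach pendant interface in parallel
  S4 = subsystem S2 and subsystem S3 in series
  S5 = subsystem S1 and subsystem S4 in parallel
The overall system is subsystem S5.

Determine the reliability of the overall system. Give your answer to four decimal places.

Series (encoder and light curtain): 0.918000 × 0.751000 = 0.689418
Parallel (joint servo drive and safety PLC): 1 − (1 − 0.860000)(1 − 0.863000) = 0.980820
Parallel (gripper solenoid and teach pendant interface): 1 − (1 − 0.911000)(1 − 0.779000) = 0.980331
Series ([0.980820] and [0.980331]): 0.980820 × 0.980331 = 0.961528
Parallel ([0.689418] and [0.961528]): 1 − (1 − 0.689418)(1 − 0.961528) = 0.9881

0.9881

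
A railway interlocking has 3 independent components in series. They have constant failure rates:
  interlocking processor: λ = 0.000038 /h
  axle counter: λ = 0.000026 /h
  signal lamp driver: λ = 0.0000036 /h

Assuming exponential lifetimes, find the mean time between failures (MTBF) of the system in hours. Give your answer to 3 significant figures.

14800

Series of exponential components: λ_sys = Σ λ_i
λ_sys = 0.000038 + 0.000026 + 0.0000036 = 6.7600e-05 /h
MTBF = 1 / λ_sys = 14800 h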